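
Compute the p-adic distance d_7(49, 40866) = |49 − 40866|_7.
d_7(49, 40866) = 1/2401

Step 1 — x − y = 49 − 40866 = -40817. Step 2 — v_7(-40817) = 4 (factor: -40817 = −(7^4 · 17); the sign does not affect v_p). Step 3 — |x − y|_7 = 7^{-4} = 1/2401.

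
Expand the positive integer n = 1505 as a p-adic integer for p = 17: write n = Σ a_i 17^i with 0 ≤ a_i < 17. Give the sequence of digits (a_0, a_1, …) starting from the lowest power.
(a_0, a_1, …) = (9, 3, 5)

Repeated division by 17 gives the digits low-to-high: 1505 = 9 + 3·17^1 + 5·17^2. Digit sequence: (9, 3, 5).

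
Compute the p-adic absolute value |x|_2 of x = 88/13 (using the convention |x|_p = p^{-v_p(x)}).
|88/13|_2 = 1/8

Step 1 — compute v_2(x) by factoring powers of 2 out of the numerator and denominator: v_2(88/13) = 3. Step 2 — apply |x|_p = p^{-v_p(x)} = 2^{-3} = 1/8.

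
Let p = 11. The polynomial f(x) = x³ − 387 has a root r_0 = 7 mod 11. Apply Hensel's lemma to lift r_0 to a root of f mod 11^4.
r_3 = 2317 (mod 14641)

Hensel: r_{i+1} = r_i − f(r_i)/f′(r_i) mod 11^{i+2}, where f′(x) = 3x². Iterate:
  r_0 = 7 (mod 11)
  r_1 = 18 (mod 121)
  r_2 = 986 (mod 1331)
  r_3 = 2317 (mod 14641)
Final: r = 2317 with f(r) ≡ 0 mod 11^4.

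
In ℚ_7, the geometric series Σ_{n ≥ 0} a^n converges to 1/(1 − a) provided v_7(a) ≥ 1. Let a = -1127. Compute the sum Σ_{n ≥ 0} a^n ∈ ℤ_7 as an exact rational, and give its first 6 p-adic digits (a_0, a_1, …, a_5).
Σ a^n = 1/(1 − a) = 1/1128;  first 6 digits = (1, 0, 5, 3, 3, 5)

v_7(a) = 2 ≥ 1, so the series converges in ℤ_7 to 1/(1 − a) = 1/(1 − (-1127)) = 1/1128. Expand this rational in ℤ_7: compute digits iteratively via d_i = x_i mod 7, x_{i+1} = (x_i − d_i)/7. The first 6 digits are (1, 0, 5, 3, 3, 5).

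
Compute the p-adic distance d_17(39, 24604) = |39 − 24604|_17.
d_17(39, 24604) = 1/4913

Step 1 — x − y = 39 − 24604 = -24565. Step 2 — v_17(-24565) = 3 (factor: -24565 = −(17^3 · 5); the sign does not affect v_p). Step 3 — |x − y|_17 = 17^{-3} = 1/4913.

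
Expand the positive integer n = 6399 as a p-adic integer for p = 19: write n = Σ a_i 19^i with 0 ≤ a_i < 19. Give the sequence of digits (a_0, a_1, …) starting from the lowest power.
(a_0, a_1, …) = (15, 13, 17)

Repeated division by 19 gives the digits low-to-high: 6399 = 15 + 13·19^1 + 17·19^2. Digit sequence: (15, 13, 17).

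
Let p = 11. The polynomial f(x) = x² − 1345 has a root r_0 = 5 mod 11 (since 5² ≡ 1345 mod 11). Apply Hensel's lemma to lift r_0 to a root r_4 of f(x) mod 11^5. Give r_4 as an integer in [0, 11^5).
r_4 = 124041 (mod 161051)

Hensel's recurrence: r_{i+1} = r_i − f(r_i)·(f′(r_i))^{-1} mod 11^{i+2}, with f′(x) = 2x. Iterate:
  r_0 = 5 (mod 11)
  r_1 = 16 (mod 121)
  r_2 = 258 (mod 1331)
  r_3 = 6913 (mod 14641)
  r_4 = 124041 (mod 161051)
Final: r_4 = 124041, and one checks f(r_4) ≡ 0 mod 11^5.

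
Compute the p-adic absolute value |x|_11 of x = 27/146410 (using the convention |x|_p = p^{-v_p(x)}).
|27/146410|_11 = 14641

Step 1 — compute v_11(x) by factoring powers of 11 out of the numerator and denominator: v_11(27/146410) = -4. Step 2 — apply |x|_p = p^{-v_p(x)} = 11^{4} = 14641.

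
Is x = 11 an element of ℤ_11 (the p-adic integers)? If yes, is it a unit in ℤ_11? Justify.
x ∈ ℤ_11 but not a unit; v_11(x) = 1 > 0

ℤ_11 = {x ∈ ℚ_11 : v_11(x) ≥ 0} and ℤ_11^× = {x ∈ ℤ_11 : v_11(x) = 0}. Here v_11(11) = v_11(num) − v_11(den) = 1; compare against these criteria.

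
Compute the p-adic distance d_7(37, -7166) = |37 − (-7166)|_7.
d_7(37, -7166) = 1/2401

Step 1 — x − y = 37 − (-7166) = 7203. Step 2 — v_7(7203) = 4 (factor: 7203 = (7^4 · 3); the sign does not affect v_p). Step 3 — |x − y|_7 = 7^{-4} = 1/2401.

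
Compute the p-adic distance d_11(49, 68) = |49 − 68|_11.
d_11(49, 68) = 1

Step 1 — x − y = 49 − 68 = -19. Step 2 — v_11(-19) = 0 (factor: -19 = −(11^0 · 19); the sign does not affect v_p). Step 3 — |x − y|_11 = 11^{0} = 1.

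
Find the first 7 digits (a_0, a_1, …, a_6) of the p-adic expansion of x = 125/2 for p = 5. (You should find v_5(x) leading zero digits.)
(a_0, …, a_6) = (0, 0, 0, 3, 2, 2, 2)

v_5(125/2) = 3, so a_0 = ... = a_2 = 0. Factor out: x = 5^3 · u with u = 1/2 a unit in ℤ_5. Expand u iteratively via a_{v+i} = u_i mod 5, u_{i+1} = (u_i − a_{v+i})/5:
  u_0 = 1/2;  a_3 = 3;  u_1 = (u_0 − 3)/5 = -1/2
  u_1 = -1/2;  a_4 = 2;  u_2 = (u_1 − 2)/5 = -1/2
  u_2 = -1/2;  a_5 = 2;  u_3 = (u_2 − 2)/5 = -1/2
  u_3 = -1/2;  a_6 = 2;  u_4 = (u_3 − 2)/5 = -1/2
Digits: (0, 0, 0, 3, 2, 2, 2).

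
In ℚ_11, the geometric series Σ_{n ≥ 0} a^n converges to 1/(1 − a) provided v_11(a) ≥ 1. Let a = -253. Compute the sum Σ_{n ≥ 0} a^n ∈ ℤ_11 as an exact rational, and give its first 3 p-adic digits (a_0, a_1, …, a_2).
Σ a^n = 1/(1 − a) = 1/254;  first 3 digits = (1, 10, 9)

v_11(a) = 1 ≥ 1, so the series converges in ℤ_11 to 1/(1 − a) = 1/(1 − (-253)) = 1/254. Expand this rational in ℤ_11: compute digits iteratively via d_i = x_i mod 11, x_{i+1} = (x_i − d_i)/11. The first 3 digits are (1, 10, 9).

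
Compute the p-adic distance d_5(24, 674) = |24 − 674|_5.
d_5(24, 674) = 1/25

Step 1 — x − y = 24 − 674 = -650. Step 2 — v_5(-650) = 2 (factor: -650 = −(5^2 · 26); the sign does not affect v_p). Step 3 — |x − y|_5 = 5^{-2} = 1/25.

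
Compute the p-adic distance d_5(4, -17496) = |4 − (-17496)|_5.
d_5(4, -17496) = 1/625

Step 1 — x − y = 4 − (-17496) = 17500. Step 2 — v_5(17500) = 4 (factor: 17500 = (5^4 · 28); the sign does not affect v_p). Step 3 — |x − y|_5 = 5^{-4} = 1/625.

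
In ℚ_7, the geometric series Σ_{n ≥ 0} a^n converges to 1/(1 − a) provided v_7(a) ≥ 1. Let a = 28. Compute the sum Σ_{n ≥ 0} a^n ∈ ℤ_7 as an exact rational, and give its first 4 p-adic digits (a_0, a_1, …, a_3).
Σ a^n = 1/(1 − a) = -1/27;  first 4 digits = (1, 4, 2, 3)

v_7(a) = 1 ≥ 1, so the series converges in ℤ_7 to 1/(1 − a) = 1/(1 − 28) = -1/27. Expand this rational in ℤ_7: compute digits iteratively via d_i = x_i mod 7, x_{i+1} = (x_i − d_i)/7. The first 4 digits are (1, 4, 2, 3).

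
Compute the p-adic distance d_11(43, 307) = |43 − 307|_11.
d_11(43, 307) = 1/11

Step 1 — x − y = 43 − 307 = -264. Step 2 — v_11(-264) = 1 (factor: -264 = −(11^1 · 24); the sign does not affect v_p). Step 3 — |x − y|_11 = 11^{-1} = 1/11.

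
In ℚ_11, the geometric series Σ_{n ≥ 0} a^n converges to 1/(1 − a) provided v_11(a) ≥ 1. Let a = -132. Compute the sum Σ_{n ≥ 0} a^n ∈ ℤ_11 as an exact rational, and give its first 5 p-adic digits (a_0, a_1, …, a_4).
Σ a^n = 1/(1 − a) = 1/133;  first 5 digits = (1, 10, 10, 0, 10)

v_11(a) = 1 ≥ 1, so the series converges in ℤ_11 to 1/(1 − a) = 1/(1 − (-132)) = 1/133. Expand this rational in ℤ_11: compute digits iteratively via d_i = x_i mod 11, x_{i+1} = (x_i − d_i)/11. The first 5 digits are (1, 10, 10, 0, 10).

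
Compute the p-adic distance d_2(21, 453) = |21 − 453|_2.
d_2(21, 453) = 1/16

Step 1 — x − y = 21 − 453 = -432. Step 2 — v_2(-432) = 4 (factor: -432 = −(2^4 · 27); the sign does not affect v_p). Step 3 — |x − y|_2 = 2^{-4} = 1/16.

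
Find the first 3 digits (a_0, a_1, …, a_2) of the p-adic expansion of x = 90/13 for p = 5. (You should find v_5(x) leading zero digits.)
(a_0, …, a_2) = (0, 1, 2)

v_5(90/13) = 1, so a_0 = ... = a_0 = 0. Factor out: x = 5^1 · u with u = 18/13 a unit in ℤ_5. Expand u iteratively via a_{v+i} = u_i mod 5, u_{i+1} = (u_i − a_{v+i})/5:
  u_0 = 18/13;  a_1 = 1;  u_1 = (u_0 − 1)/5 = 1/13
  u_1 = 1/13;  a_2 = 2;  u_2 = (u_1 − 2)/5 = -5/13
Digits: (0, 1, 2).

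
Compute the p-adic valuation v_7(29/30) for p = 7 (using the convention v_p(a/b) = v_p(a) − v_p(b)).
v_7(29/30) = 0

Factor powers of 7 from the numerator and denominator of the reduced fraction: 29 = 7^0 · 29 and 30 = 7^0 · 30. Apply v_p(a/b) = v_p(a) − v_p(b): v_7(29/30) = 0 − 0 = 0.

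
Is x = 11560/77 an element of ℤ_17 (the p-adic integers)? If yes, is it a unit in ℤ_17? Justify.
x ∈ ℤ_17 but not a unit; v_17(x) = 2 > 0

ℤ_17 = {x ∈ ℚ_17 : v_17(x) ≥ 0} and ℤ_17^× = {x ∈ ℤ_17 : v_17(x) = 0}. Here v_17(11560/77) = v_17(num) − v_17(den) = 2; compare against these criteria.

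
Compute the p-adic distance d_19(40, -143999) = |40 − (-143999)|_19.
d_19(40, -143999) = 1/6859

Step 1 — x − y = 40 − (-143999) = 144039. Step 2 — v_19(144039) = 3 (factor: 144039 = (19^3 · 21); the sign does not affect v_p). Step 3 — |x − y|_19 = 19^{-3} = 1/6859.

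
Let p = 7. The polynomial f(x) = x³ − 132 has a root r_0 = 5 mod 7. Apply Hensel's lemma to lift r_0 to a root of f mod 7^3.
r_2 = 173 (mod 343)

Hensel: r_{i+1} = r_i − f(r_i)/f′(r_i) mod 7^{i+2}, where f′(x) = 3x². Iterate:
  r_0 = 5 (mod 7)
  r_1 = 26 (mod 49)
  r_2 = 173 (mod 343)
Final: r = 173 with f(r) ≡ 0 mod 7^3.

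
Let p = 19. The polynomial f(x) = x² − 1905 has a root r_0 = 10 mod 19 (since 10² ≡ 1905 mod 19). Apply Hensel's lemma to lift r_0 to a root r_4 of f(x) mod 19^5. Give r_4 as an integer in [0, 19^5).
r_4 = 2313298 (mod 2476099)

Hensel's recurrence: r_{i+1} = r_i − f(r_i)·(f′(r_i))^{-1} mod 19^{i+2}, with f′(x) = 2x. Iterate:
  r_0 = 10 (mod 19)
  r_1 = 10 (mod 361)
  r_2 = 1815 (mod 6859)
  r_3 = 97841 (mod 130321)
  r_4 = 2313298 (mod 2476099)
Final: r_4 = 2313298, and one checks f(r_4) ≡ 0 mod 19^5.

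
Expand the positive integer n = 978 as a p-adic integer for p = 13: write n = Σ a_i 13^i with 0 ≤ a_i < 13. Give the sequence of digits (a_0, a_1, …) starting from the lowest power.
(a_0, a_1, …) = (3, 10, 5)

Repeated division by 13 gives the digits low-to-high: 978 = 3 + 10·13^1 + 5·13^2. Digit sequence: (3, 10, 5).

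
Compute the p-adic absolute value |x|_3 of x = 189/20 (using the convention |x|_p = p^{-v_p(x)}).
|189/20|_3 = 1/27

Step 1 — compute v_3(x) by factoring powers of 3 out of the numerator and denominator: v_3(189/20) = 3. Step 2 — apply |x|_p = p^{-v_p(x)} = 3^{-3} = 1/27.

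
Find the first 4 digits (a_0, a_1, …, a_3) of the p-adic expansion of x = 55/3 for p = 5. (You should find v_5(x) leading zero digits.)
(a_0, …, a_3) = (0, 2, 2, 3)

v_5(55/3) = 1, so a_0 = ... = a_0 = 0. Factor out: x = 5^1 · u with u = 11/3 a unit in ℤ_5. Expand u iteratively via a_{v+i} = u_i mod 5, u_{i+1} = (u_i − a_{v+i})/5:
  u_0 = 11/3;  a_1 = 2;  u_1 = (u_0 − 2)/5 = 1/3
  u_1 = 1/3;  a_2 = 2;  u_2 = (u_1 − 2)/5 = -1/3
  u_2 = -1/3;  a_3 = 3;  u_3 = (u_2 − 3)/5 = -2/3
Digits: (0, 2, 2, 3).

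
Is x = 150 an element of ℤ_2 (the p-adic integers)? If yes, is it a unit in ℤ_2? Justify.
x ∈ ℤ_2 but not a unit; v_2(x) = 1 > 0

ℤ_2 = {x ∈ ℚ_2 : v_2(x) ≥ 0} and ℤ_2^× = {x ∈ ℤ_2 : v_2(x) = 0}. Here v_2(150) = v_2(num) − v_2(den) = 1; compare against these criteria.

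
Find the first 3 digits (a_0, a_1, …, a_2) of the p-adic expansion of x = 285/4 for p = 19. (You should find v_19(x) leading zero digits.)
(a_0, …, a_2) = (0, 18, 4)

v_19(285/4) = 1, so a_0 = ... = a_0 = 0. Factor out: x = 19^1 · u with u = 15/4 a unit in ℤ_19. Expand u iteratively via a_{v+i} = u_i mod 19, u_{i+1} = (u_i − a_{v+i})/19:
  u_0 = 15/4;  a_1 = 18;  u_1 = (u_0 − 18)/19 = -3/4
  u_1 = -3/4;  a_2 = 4;  u_2 = (u_1 − 4)/19 = -1/4
Digits: (0, 18, 4).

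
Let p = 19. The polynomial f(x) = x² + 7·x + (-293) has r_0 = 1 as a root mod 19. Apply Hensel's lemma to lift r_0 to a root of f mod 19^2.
r_1 = 153 (mod 361)

Hensel: r_{i+1} = r_i − f(r_i)·(f′(r_i))^{-1} mod 19^{i+2}, f′(x) = 2x + 7. Iterate:
  r_0 = 1 (mod 19)
  r_1 = 153 (mod 361)
Final: r = 153 satisfies f(r) ≡ 0 mod 19^2.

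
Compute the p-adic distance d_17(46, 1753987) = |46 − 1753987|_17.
d_17(46, 1753987) = 1/83521

Step 1 — x − y = 46 − 1753987 = -1753941. Step 2 — v_17(-1753941) = 4 (factor: -1753941 = −(17^4 · 21); the sign does not affect v_p). Step 3 — |x − y|_17 = 17^{-4} = 1/83521.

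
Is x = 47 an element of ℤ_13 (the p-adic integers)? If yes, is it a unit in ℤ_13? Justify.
x ∈ ℤ_13^× (unit); v_13(x) = 0

ℤ_13 = {x ∈ ℚ_13 : v_13(x) ≥ 0} and ℤ_13^× = {x ∈ ℤ_13 : v_13(x) = 0}. Here v_13(47) = v_13(num) − v_13(den) = 0; compare against these criteria.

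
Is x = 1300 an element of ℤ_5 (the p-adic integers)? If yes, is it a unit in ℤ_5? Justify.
x ∈ ℤ_5 but not a unit; v_5(x) = 2 > 0

ℤ_5 = {x ∈ ℚ_5 : v_5(x) ≥ 0} and ℤ_5^× = {x ∈ ℤ_5 : v_5(x) = 0}. Here v_5(1300) = v_5(num) − v_5(den) = 2; compare against these criteria.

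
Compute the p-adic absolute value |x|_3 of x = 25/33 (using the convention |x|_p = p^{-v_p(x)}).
|25/33|_3 = 3

Step 1 — compute v_3(x) by factoring powers of 3 out of the numerator and denominator: v_3(25/33) = -1. Step 2 — apply |x|_p = p^{-v_p(x)} = 3^{1} = 3.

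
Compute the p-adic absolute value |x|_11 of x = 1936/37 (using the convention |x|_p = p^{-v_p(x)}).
|1936/37|_11 = 1/121

Step 1 — compute v_11(x) by factoring powers of 11 out of the numerator and denominator: v_11(1936/37) = 2. Step 2 — apply |x|_p = p^{-v_p(x)} = 11^{-2} = 1/121.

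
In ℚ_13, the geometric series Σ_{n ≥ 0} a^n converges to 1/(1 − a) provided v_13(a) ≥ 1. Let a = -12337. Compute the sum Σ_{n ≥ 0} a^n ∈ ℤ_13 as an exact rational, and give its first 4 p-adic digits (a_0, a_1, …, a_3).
Σ a^n = 1/(1 − a) = 1/12338;  first 4 digits = (1, 0, 5, 7)

v_13(a) = 2 ≥ 1, so the series converges in ℤ_13 to 1/(1 − a) = 1/(1 − (-12337)) = 1/12338. Expand this rational in ℤ_13: compute digits iteratively via d_i = x_i mod 13, x_{i+1} = (x_i − d_i)/13. The first 4 digits are (1, 0, 5, 7).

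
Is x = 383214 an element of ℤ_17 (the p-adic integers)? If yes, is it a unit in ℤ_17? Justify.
x ∈ ℤ_17 but not a unit; v_17(x) = 3 > 0

ℤ_17 = {x ∈ ℚ_17 : v_17(x) ≥ 0} and ℤ_17^× = {x ∈ ℤ_17 : v_17(x) = 0}. Here v_17(383214) = v_17(num) − v_17(den) = 3; compare against these criteria.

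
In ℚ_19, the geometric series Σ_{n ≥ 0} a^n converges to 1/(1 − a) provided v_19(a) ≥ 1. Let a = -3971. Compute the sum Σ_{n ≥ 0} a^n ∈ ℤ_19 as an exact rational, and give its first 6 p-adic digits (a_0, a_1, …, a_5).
Σ a^n = 1/(1 − a) = 1/3972;  first 6 digits = (1, 0, 8, 18, 6, 6)

v_19(a) = 2 ≥ 1, so the series converges in ℤ_19 to 1/(1 − a) = 1/(1 − (-3971)) = 1/3972. Expand this rational in ℤ_19: compute digits iteratively via d_i = x_i mod 19, x_{i+1} = (x_i − d_i)/19. The first 6 digits are (1, 0, 8, 18, 6, 6).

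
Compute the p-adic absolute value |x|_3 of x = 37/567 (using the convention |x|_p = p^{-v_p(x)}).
|37/567|_3 = 81

Step 1 — compute v_3(x) by factoring powers of 3 out of the numerator and denominator: v_3(37/567) = -4. Step 2 — apply |x|_p = p^{-v_p(x)} = 3^{4} = 81.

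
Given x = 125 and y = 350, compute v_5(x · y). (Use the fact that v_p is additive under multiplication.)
v_5(43750) = 5

v_p(x) = 3 (factor: 125 = 5^3 · 1); v_p(y) = 2 (factor: 350 = 5^2 · 14). Additivity: v_p(xy) = v_p(x) + v_p(y) = 3 + 2 = 5. (Direct check: xy = 43750 = 5^5 · (14).)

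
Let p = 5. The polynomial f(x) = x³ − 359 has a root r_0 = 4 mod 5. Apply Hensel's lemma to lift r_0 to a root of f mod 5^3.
r_2 = 19 (mod 125)

Hensel: r_{i+1} = r_i − f(r_i)/f′(r_i) mod 5^{i+2}, where f′(x) = 3x². Iterate:
  r_0 = 4 (mod 5)
  r_1 = 19 (mod 25)
  r_2 = 19 (mod 125)
Final: r = 19 with f(r) ≡ 0 mod 5^3.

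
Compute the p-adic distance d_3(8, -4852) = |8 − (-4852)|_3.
d_3(8, -4852) = 1/243

Step 1 — x − y = 8 − (-4852) = 4860. Step 2 — v_3(4860) = 5 (factor: 4860 = (3^5 · 20); the sign does not affect v_p). Step 3 — |x − y|_3 = 3^{-5} = 1/243.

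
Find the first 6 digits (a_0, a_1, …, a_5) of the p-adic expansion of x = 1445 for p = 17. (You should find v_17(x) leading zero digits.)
(a_0, …, a_5) = (0, 0, 5, 0, 0, 0)

v_17(1445) = 2, so a_0 = ... = a_1 = 0. Factor out: x = 17^2 · u with u = 5 a unit in ℤ_17. Expand u iteratively via a_{v+i} = u_i mod 17, u_{i+1} = (u_i − a_{v+i})/17:
  u_0 = 5;  a_2 = 5;  u_1 = (u_0 − 5)/17 = 0
  u_1 = 0;  a_3 = 0;  u_2 = (u_1 − 0)/17 = 0
  u_2 = 0;  a_4 = 0;  u_3 = (u_2 − 0)/17 = 0
  u_3 = 0;  a_5 = 0;  u_4 = (u_3 − 0)/17 = 0
Digits: (0, 0, 5, 0, 0, 0).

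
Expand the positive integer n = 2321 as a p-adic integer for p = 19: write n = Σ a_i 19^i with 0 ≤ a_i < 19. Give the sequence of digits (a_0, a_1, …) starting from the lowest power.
(a_0, a_1, …) = (3, 8, 6)

Repeated division by 19 gives the digits low-to-high: 2321 = 3 + 8·19^1 + 6·19^2. Digit sequence: (3, 8, 6).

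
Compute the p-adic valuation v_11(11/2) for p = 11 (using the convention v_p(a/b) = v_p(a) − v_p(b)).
v_11(11/2) = 1

Factor powers of 11 from the numerator and denominator of the reduced fraction: 11 = 11^1 · 1 and 2 = 11^0 · 2. Apply v_p(a/b) = v_p(a) − v_p(b): v_11(11/2) = 1 − 0 = 1.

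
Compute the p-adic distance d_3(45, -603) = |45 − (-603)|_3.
d_3(45, -603) = 1/81

Step 1 — x − y = 45 − (-603) = 648. Step 2 — v_3(648) = 4 (factor: 648 = (3^4 · 8); the sign does not affect v_p). Step 3 — |x − y|_3 = 3^{-4} = 1/81.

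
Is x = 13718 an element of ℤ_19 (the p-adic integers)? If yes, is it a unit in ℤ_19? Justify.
x ∈ ℤ_19 but not a unit; v_19(x) = 3 > 0

ℤ_19 = {x ∈ ℚ_19 : v_19(x) ≥ 0} and ℤ_19^× = {x ∈ ℤ_19 : v_19(x) = 0}. Here v_19(13718) = v_19(num) − v_19(den) = 3; compare against these criteria.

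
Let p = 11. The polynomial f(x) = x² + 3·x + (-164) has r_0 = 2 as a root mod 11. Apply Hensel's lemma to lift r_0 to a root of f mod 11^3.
r_2 = 145 (mod 1331)

Hensel: r_{i+1} = r_i − f(r_i)·(f′(r_i))^{-1} mod 11^{i+2}, f′(x) = 2x + 3. Iterate:
  r_0 = 2 (mod 11)
  r_1 = 24 (mod 121)
  r_2 = 145 (mod 1331)
Final: r = 145 satisfies f(r) ≡ 0 mod 11^3.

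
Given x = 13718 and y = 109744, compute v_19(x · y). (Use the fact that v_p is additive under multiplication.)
v_19(1505468192) = 6

v_p(x) = 3 (factor: 13718 = 19^3 · 2); v_p(y) = 3 (factor: 109744 = 19^3 · 16). Additivity: v_p(xy) = v_p(x) + v_p(y) = 3 + 3 = 6. (Direct check: xy = 1505468192 = 19^6 · (32).)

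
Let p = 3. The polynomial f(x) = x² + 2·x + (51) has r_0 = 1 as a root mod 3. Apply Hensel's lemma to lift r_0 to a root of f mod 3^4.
r_3 = 28 (mod 81)

Hensel: r_{i+1} = r_i − f(r_i)·(f′(r_i))^{-1} mod 3^{i+2}, f′(x) = 2x + 2. Iterate:
  r_0 = 1 (mod 3)
  r_1 = 1 (mod 9)
  r_2 = 1 (mod 27)
  r_3 = 28 (mod 81)
Final: r = 28 satisfies f(r) ≡ 0 mod 3^4.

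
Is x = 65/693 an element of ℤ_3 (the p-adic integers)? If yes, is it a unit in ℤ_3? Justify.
x ∉ ℤ_3 (v_3(x) = -2 < 0)

ℤ_3 = {x ∈ ℚ_3 : v_3(x) ≥ 0} and ℤ_3^× = {x ∈ ℤ_3 : v_3(x) = 0}. Here v_3(65/693) = v_3(num) − v_3(den) = -2; compare against these criteria.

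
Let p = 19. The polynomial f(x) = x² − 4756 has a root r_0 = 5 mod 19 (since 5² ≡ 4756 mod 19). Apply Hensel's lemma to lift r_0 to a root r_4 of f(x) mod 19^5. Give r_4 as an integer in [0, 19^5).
r_4 = 2074748 (mod 2476099)

Hensel's recurrence: r_{i+1} = r_i − f(r_i)·(f′(r_i))^{-1} mod 19^{i+2}, with f′(x) = 2x. Iterate:
  r_0 = 5 (mod 19)
  r_1 = 81 (mod 361)
  r_2 = 3330 (mod 6859)
  r_3 = 119933 (mod 130321)
  r_4 = 2074748 (mod 2476099)
Final: r_4 = 2074748, and one checks f(r_4) ≡ 0 mod 19^5.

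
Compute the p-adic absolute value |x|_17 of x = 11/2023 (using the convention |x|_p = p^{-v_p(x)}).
|11/2023|_17 = 289

Step 1 — compute v_17(x) by factoring powers of 17 out of the numerator and denominator: v_17(11/2023) = -2. Step 2 — apply |x|_p = p^{-v_p(x)} = 17^{2} = 289.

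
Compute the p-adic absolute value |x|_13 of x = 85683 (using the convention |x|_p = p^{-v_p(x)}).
|85683|_13 = 1/28561

Step 1 — compute v_13(x) by factoring powers of 13 out of the numerator and denominator: v_13(85683) = 4. Step 2 — apply |x|_p = p^{-v_p(x)} = 13^{-4} = 1/28561.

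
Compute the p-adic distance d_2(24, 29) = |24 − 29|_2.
d_2(24, 29) = 1

Step 1 — x − y = 24 − 29 = -5. Step 2 — v_2(-5) = 0 (factor: -5 = −(2^0 · 5); the sign does not affect v_p). Step 3 — |x − y|_2 = 2^{0} = 1.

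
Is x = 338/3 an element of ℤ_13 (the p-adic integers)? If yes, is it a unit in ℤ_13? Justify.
x ∈ ℤ_13 but not a unit; v_13(x) = 2 > 0

ℤ_13 = {x ∈ ℚ_13 : v_13(x) ≥ 0} and ℤ_13^× = {x ∈ ℤ_13 : v_13(x) = 0}. Here v_13(338/3) = v_13(num) − v_13(den) = 2; compare against these criteria.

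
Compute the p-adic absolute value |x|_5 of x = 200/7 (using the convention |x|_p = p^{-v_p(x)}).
|200/7|_5 = 1/25

Step 1 — compute v_5(x) by factoring powers of 5 out of the numerator and denominator: v_5(200/7) = 2. Step 2 — apply |x|_p = p^{-v_p(x)} = 5^{-2} = 1/25.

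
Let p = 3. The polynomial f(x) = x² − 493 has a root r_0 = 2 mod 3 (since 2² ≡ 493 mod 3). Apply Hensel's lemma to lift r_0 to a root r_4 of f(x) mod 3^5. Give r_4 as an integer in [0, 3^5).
r_4 = 68 (mod 243)

Hensel's recurrence: r_{i+1} = r_i − f(r_i)·(f′(r_i))^{-1} mod 3^{i+2}, with f′(x) = 2x. Iterate:
  r_0 = 2 (mod 3)
  r_1 = 5 (mod 9)
  r_2 = 14 (mod 27)
  r_3 = 68 (mod 81)
  r_4 = 68 (mod 243)
Final: r_4 = 68, and one checks f(r_4) ≡ 0 mod 3^5.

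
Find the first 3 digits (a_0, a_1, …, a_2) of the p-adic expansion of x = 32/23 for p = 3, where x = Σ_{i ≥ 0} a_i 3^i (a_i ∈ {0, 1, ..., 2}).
(a_0, …, a_2) = (1, 0, 2)

v_3(32/23) = 0 (numerator and denominator both coprime to 3), so x ∈ ℤ_3^×. Compute digits iteratively via a_i = x_i mod 3, x_{i+1} = (x_i − a_i)/3, with x_0 = x:
  x_0 = 32/23;  a_0 = 1;  x_1 = (x_0 − 1)/3 = 3/23
  x_1 = 3/23;  a_1 = 0;  x_2 = (x_1 − 0)/3 = 1/23
  x_2 = 1/23;  a_2 = 2;  x_3 = (x_2 − 2)/3 = -15/23
Digits: (1, 0, 2).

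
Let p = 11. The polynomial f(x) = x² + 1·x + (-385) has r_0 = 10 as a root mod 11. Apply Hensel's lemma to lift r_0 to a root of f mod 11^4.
r_3 = 9415 (mod 14641)

Hensel: r_{i+1} = r_i − f(r_i)·(f′(r_i))^{-1} mod 11^{i+2}, f′(x) = 2x + 1. Iterate:
  r_0 = 10 (mod 11)
  r_1 = 98 (mod 121)
  r_2 = 98 (mod 1331)
  r_3 = 9415 (mod 14641)
Final: r = 9415 satisfies f(r) ≡ 0 mod 11^4.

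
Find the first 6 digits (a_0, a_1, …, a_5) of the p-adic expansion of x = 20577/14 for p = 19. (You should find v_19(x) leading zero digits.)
(a_0, …, a_5) = (0, 0, 0, 7, 1, 4)

v_19(20577/14) = 3, so a_0 = ... = a_2 = 0. Factor out: x = 19^3 · u with u = 3/14 a unit in ℤ_19. Expand u iteratively via a_{v+i} = u_i mod 19, u_{i+1} = (u_i − a_{v+i})/19:
  u_0 = 3/14;  a_3 = 7;  u_1 = (u_0 − 7)/19 = -5/14
  u_1 = -5/14;  a_4 = 1;  u_2 = (u_1 − 1)/19 = -1/14
  u_2 = -1/14;  a_5 = 4;  u_3 = (u_2 − 4)/19 = -3/14
Digits: (0, 0, 0, 7, 1, 4).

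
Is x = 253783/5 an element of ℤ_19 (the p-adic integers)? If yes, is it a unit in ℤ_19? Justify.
x ∈ ℤ_19 but not a unit; v_19(x) = 3 > 0

ℤ_19 = {x ∈ ℚ_19 : v_19(x) ≥ 0} and ℤ_19^× = {x ∈ ℤ_19 : v_19(x) = 0}. Here v_19(253783/5) = v_19(num) − v_19(den) = 3; compare against these criteria.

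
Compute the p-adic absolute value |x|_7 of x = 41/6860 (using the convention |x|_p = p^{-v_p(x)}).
|41/6860|_7 = 343

Step 1 — compute v_7(x) by factoring powers of 7 out of the numerator and denominator: v_7(41/6860) = -3. Step 2 — apply |x|_p = p^{-v_p(x)} = 7^{3} = 343.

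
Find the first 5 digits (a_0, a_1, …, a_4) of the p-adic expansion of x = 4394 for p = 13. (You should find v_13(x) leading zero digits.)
(a_0, …, a_4) = (0, 0, 0, 2, 0)

v_13(4394) = 3, so a_0 = ... = a_2 = 0. Factor out: x = 13^3 · u with u = 2 a unit in ℤ_13. Expand u iteratively via a_{v+i} = u_i mod 13, u_{i+1} = (u_i − a_{v+i})/13:
  u_0 = 2;  a_3 = 2;  u_1 = (u_0 − 2)/13 = 0
  u_1 = 0;  a_4 = 0;  u_2 = (u_1 − 0)/13 = 0
Digits: (0, 0, 0, 2, 0).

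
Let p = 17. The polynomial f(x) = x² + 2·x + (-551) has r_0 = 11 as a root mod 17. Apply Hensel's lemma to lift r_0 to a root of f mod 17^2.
r_1 = 28 (mod 289)

Hensel: r_{i+1} = r_i − f(r_i)·(f′(r_i))^{-1} mod 17^{i+2}, f′(x) = 2x + 2. Iterate:
  r_0 = 11 (mod 17)
  r_1 = 28 (mod 289)
Final: r = 28 satisfies f(r) ≡ 0 mod 17^2.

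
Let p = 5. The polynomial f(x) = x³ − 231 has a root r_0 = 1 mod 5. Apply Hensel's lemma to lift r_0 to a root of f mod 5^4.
r_3 = 311 (mod 625)

Hensel: r_{i+1} = r_i − f(r_i)/f′(r_i) mod 5^{i+2}, where f′(x) = 3x². Iterate:
  r_0 = 1 (mod 5)
  r_1 = 11 (mod 25)
  r_2 = 61 (mod 125)
  r_3 = 311 (mod 625)
Final: r = 311 with f(r) ≡ 0 mod 5^4.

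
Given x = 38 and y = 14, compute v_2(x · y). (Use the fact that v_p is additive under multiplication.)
v_2(532) = 2

v_p(x) = 1 (factor: 38 = 2^1 · 19); v_p(y) = 1 (factor: 14 = 2^1 · 7). Additivity: v_p(xy) = v_p(x) + v_p(y) = 1 + 1 = 2. (Direct check: xy = 532 = 2^2 · (133).)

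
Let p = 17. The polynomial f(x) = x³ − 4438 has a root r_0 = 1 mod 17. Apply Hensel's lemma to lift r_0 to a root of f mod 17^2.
r_1 = 35 (mod 289)

Hensel: r_{i+1} = r_i − f(r_i)/f′(r_i) mod 17^{i+2}, where f′(x) = 3x². Iterate:
  r_0 = 1 (mod 17)
  r_1 = 35 (mod 289)
Final: r = 35 with f(r) ≡ 0 mod 17^2.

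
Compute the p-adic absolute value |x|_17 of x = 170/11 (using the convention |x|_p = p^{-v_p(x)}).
|170/11|_17 = 1/17

Step 1 — compute v_17(x) by factoring powers of 17 out of the numerator and denominator: v_17(170/11) = 1. Step 2 — apply |x|_p = p^{-v_p(x)} = 17^{-1} = 1/17.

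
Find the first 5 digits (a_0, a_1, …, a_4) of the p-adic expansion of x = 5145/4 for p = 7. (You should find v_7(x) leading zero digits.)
(a_0, …, a_4) = (0, 0, 0, 2, 2)

v_7(5145/4) = 3, so a_0 = ... = a_2 = 0. Factor out: x = 7^3 · u with u = 15/4 a unit in ℤ_7. Expand u iteratively via a_{v+i} = u_i mod 7, u_{i+1} = (u_i − a_{v+i})/7:
  u_0 = 15/4;  a_3 = 2;  u_1 = (u_0 − 2)/7 = 1/4
  u_1 = 1/4;  a_4 = 2;  u_2 = (u_1 − 2)/7 = -1/4
Digits: (0, 0, 0, 2, 2).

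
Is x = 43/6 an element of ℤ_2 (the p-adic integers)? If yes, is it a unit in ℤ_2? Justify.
x ∉ ℤ_2 (v_2(x) = -1 < 0)

ℤ_2 = {x ∈ ℚ_2 : v_2(x) ≥ 0} and ℤ_2^× = {x ∈ ℤ_2 : v_2(x) = 0}. Here v_2(43/6) = v_2(num) − v_2(den) = -1; compare against these criteria.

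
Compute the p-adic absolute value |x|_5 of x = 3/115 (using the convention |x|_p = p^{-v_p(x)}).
|3/115|_5 = 5

Step 1 — compute v_5(x) by factoring powers of 5 out of the numerator and denominator: v_5(3/115) = -1. Step 2 — apply |x|_p = p^{-v_p(x)} = 5^{1} = 5.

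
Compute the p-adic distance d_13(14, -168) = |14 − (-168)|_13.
d_13(14, -168) = 1/13

Step 1 — x − y = 14 − (-168) = 182. Step 2 — v_13(182) = 1 (factor: 182 = (13^1 · 14); the sign does not affect v_p). Step 3 — |x − y|_13 = 13^{-1} = 1/13.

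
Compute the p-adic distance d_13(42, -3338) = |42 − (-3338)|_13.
d_13(42, -3338) = 1/169

Step 1 — x − y = 42 − (-3338) = 3380. Step 2 — v_13(3380) = 2 (factor: 3380 = (13^2 · 20); the sign does not affect v_p). Step 3 — |x − y|_13 = 13^{-2} = 1/169.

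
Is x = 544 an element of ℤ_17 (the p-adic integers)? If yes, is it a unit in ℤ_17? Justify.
x ∈ ℤ_17 but not a unit; v_17(x) = 1 > 0

ℤ_17 = {x ∈ ℚ_17 : v_17(x) ≥ 0} and ℤ_17^× = {x ∈ ℤ_17 : v_17(x) = 0}. Here v_17(544) = v_17(num) − v_17(den) = 1; compare against these criteria.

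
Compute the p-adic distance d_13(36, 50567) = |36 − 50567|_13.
d_13(36, 50567) = 1/2197

Step 1 — x − y = 36 − 50567 = -50531. Step 2 — v_13(-50531) = 3 (factor: -50531 = −(13^3 · 23); the sign does not affect v_p). Step 3 — |x − y|_13 = 13^{-3} = 1/2197.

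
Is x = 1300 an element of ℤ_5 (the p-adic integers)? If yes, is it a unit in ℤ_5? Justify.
x ∈ ℤ_5 but not a unit; v_5(x) = 2 > 0

ℤ_5 = {x ∈ ℚ_5 : v_5(x) ≥ 0} and ℤ_5^× = {x ∈ ℤ_5 : v_5(x) = 0}. Here v_5(1300) = v_5(num) − v_5(den) = 2; compare against these criteria.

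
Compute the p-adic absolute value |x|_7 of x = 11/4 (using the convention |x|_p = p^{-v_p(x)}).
|11/4|_7 = 1

Step 1 — compute v_7(x) by factoring powers of 7 out of the numerator and denominator: v_7(11/4) = 0. Step 2 — apply |x|_p = p^{-v_p(x)} = 7^{0} = 1.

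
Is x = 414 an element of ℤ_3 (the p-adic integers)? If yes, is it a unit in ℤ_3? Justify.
x ∈ ℤ_3 but not a unit; v_3(x) = 2 > 0

ℤ_3 = {x ∈ ℚ_3 : v_3(x) ≥ 0} and ℤ_3^× = {x ∈ ℤ_3 : v_3(x) = 0}. Here v_3(414) = v_3(num) − v_3(den) = 2; compare against these criteria.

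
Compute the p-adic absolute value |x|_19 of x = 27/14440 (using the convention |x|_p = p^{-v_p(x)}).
|27/14440|_19 = 361

Step 1 — compute v_19(x) by factoring powers of 19 out of the numerator and denominator: v_19(27/14440) = -2. Step 2 — apply |x|_p = p^{-v_p(x)} = 19^{2} = 361.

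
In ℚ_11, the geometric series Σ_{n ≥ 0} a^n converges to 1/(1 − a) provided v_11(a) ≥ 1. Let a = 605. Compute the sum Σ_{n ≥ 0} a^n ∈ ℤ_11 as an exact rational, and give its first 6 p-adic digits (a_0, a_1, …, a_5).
Σ a^n = 1/(1 − a) = -1/604;  first 6 digits = (1, 0, 5, 0, 3, 2)

v_11(a) = 2 ≥ 1, so the series converges in ℤ_11 to 1/(1 − a) = 1/(1 − 605) = -1/604. Expand this rational in ℤ_11: compute digits iteratively via d_i = x_i mod 11, x_{i+1} = (x_i − d_i)/11. The first 6 digits are (1, 0, 5, 0, 3, 2).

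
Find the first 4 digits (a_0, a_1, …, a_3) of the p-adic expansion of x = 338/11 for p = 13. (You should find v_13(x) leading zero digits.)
(a_0, …, a_3) = (0, 0, 12, 5)

v_13(338/11) = 2, so a_0 = ... = a_1 = 0. Factor out: x = 13^2 · u with u = 2/11 a unit in ℤ_13. Expand u iteratively via a_{v+i} = u_i mod 13, u_{i+1} = (u_i − a_{v+i})/13:
  u_0 = 2/11;  a_2 = 12;  u_1 = (u_0 − 12)/13 = -10/11
  u_1 = -10/11;  a_3 = 5;  u_2 = (u_1 − 5)/13 = -5/11
Digits: (0, 0, 12, 5).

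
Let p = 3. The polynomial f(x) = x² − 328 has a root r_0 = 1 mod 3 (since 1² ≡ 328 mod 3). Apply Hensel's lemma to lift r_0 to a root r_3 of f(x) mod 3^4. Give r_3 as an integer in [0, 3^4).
r_3 = 79 (mod 81)

Hensel's recurrence: r_{i+1} = r_i − f(r_i)·(f′(r_i))^{-1} mod 3^{i+2}, with f′(x) = 2x. Iterate:
  r_0 = 1 (mod 3)
  r_1 = 7 (mod 9)
  r_2 = 25 (mod 27)
  r_3 = 79 (mod 81)
Final: r_3 = 79, and one checks f(r_3) ≡ 0 mod 3^4.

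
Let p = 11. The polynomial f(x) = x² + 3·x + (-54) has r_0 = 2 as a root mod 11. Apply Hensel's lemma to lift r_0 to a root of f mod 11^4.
r_3 = 14632 (mod 14641)

Hensel: r_{i+1} = r_i − f(r_i)·(f′(r_i))^{-1} mod 11^{i+2}, f′(x) = 2x + 3. Iterate:
  r_0 = 2 (mod 11)
  r_1 = 112 (mod 121)
  r_2 = 1322 (mod 1331)
  r_3 = 14632 (mod 14641)
Final: r = 14632 satisfies f(r) ≡ 0 mod 11^4.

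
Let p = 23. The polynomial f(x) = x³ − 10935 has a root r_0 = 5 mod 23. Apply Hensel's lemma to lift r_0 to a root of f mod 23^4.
r_3 = 146400 (mod 279841)

Hensel: r_{i+1} = r_i − f(r_i)/f′(r_i) mod 23^{i+2}, where f′(x) = 3x². Iterate:
  r_0 = 5 (mod 23)
  r_1 = 396 (mod 529)
  r_2 = 396 (mod 12167)
  r_3 = 146400 (mod 279841)
Final: r = 146400 with f(r) ≡ 0 mod 23^4.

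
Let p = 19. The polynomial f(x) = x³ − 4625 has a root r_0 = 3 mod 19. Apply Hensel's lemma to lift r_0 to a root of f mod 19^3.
r_2 = 3917 (mod 6859)

Hensel: r_{i+1} = r_i − f(r_i)/f′(r_i) mod 19^{i+2}, where f′(x) = 3x². Iterate:
  r_0 = 3 (mod 19)
  r_1 = 307 (mod 361)
  r_2 = 3917 (mod 6859)
Final: r = 3917 with f(r) ≡ 0 mod 19^3.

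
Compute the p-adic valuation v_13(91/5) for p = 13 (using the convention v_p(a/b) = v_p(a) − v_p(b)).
v_13(91/5) = 1

Factor powers of 13 from the numerator and denominator of the reduced fraction: 91 = 13^1 · 7 and 5 = 13^0 · 5. Apply v_p(a/b) = v_p(a) − v_p(b): v_13(91/5) = 1 − 0 = 1.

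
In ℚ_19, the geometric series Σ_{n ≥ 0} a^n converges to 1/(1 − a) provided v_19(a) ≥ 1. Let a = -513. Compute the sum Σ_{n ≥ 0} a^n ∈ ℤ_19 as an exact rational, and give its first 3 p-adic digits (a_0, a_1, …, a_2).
Σ a^n = 1/(1 − a) = 1/514;  first 3 digits = (1, 11, 5)

v_19(a) = 1 ≥ 1, so the series converges in ℤ_19 to 1/(1 − a) = 1/(1 − (-513)) = 1/514. Expand this rational in ℤ_19: compute digits iteratively via d_i = x_i mod 19, x_{i+1} = (x_i − d_i)/19. The first 3 digits are (1, 11, 5).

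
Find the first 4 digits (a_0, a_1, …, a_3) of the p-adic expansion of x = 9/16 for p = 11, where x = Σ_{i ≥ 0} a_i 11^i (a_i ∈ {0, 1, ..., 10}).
(a_0, …, a_3) = (4, 10, 8, 4)

v_11(9/16) = 0 (numerator and denominator both coprime to 11), so x ∈ ℤ_11^×. Compute digits iteratively via a_i = x_i mod 11, x_{i+1} = (x_i − a_i)/11, with x_0 = x:
  x_0 = 9/16;  a_0 = 4;  x_1 = (x_0 − 4)/11 = -5/16
  x_1 = -5/16;  a_1 = 10;  x_2 = (x_1 − 10)/11 = -15/16
  x_2 = -15/16;  a_2 = 8;  x_3 = (x_2 − 8)/11 = -13/16
  x_3 = -13/16;  a_3 = 4;  x_4 = (x_3 − 4)/11 = -7/16
Digits: (4, 10, 8, 4).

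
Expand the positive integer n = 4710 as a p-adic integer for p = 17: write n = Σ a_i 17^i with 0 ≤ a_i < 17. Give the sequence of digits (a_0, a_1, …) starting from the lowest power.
(a_0, a_1, …) = (1, 5, 16)

Repeated division by 17 gives the digits low-to-high: 4710 = 1 + 5·17^1 + 16·17^2. Digit sequence: (1, 5, 16).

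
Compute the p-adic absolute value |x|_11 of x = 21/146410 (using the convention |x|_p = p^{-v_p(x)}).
|21/146410|_11 = 14641

Step 1 — compute v_11(x) by factoring powers of 11 out of the numerator and denominator: v_11(21/146410) = -4. Step 2 — apply |x|_p = p^{-v_p(x)} = 11^{4} = 14641.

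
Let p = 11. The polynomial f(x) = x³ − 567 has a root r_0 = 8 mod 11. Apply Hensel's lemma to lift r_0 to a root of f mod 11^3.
r_2 = 624 (mod 1331)

Hensel: r_{i+1} = r_i − f(r_i)/f′(r_i) mod 11^{i+2}, where f′(x) = 3x². Iterate:
  r_0 = 8 (mod 11)
  r_1 = 19 (mod 121)
  r_2 = 624 (mod 1331)
Final: r = 624 with f(r) ≡ 0 mod 11^3.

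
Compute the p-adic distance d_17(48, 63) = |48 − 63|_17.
d_17(48, 63) = 1

Step 1 — x − y = 48 − 63 = -15. Step 2 — v_17(-15) = 0 (factor: -15 = −(17^0 · 15); the sign does not affect v_p). Step 3 — |x − y|_17 = 17^{0} = 1.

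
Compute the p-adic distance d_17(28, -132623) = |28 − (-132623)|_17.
d_17(28, -132623) = 1/4913

Step 1 — x − y = 28 − (-132623) = 132651. Step 2 — v_17(132651) = 3 (factor: 132651 = (17^3 · 27); the sign does not affect v_p). Step 3 — |x − y|_17 = 17^{-3} = 1/4913.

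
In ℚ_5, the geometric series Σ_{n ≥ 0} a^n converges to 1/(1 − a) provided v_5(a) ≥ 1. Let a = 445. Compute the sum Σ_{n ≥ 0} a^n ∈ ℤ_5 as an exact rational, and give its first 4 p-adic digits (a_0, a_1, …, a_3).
Σ a^n = 1/(1 − a) = -1/444;  first 4 digits = (1, 4, 3, 1)

v_5(a) = 1 ≥ 1, so the series converges in ℤ_5 to 1/(1 − a) = 1/(1 − 445) = -1/444. Expand this rational in ℤ_5: compute digits iteratively via d_i = x_i mod 5, x_{i+1} = (x_i − d_i)/5. The first 4 digits are (1, 4, 3, 1).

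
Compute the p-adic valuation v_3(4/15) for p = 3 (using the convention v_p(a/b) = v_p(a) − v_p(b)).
v_3(4/15) = -1

Factor powers of 3 from the numerator and denominator of the reduced fraction: 4 = 3^0 · 4 and 15 = 3^1 · 5. Apply v_p(a/b) = v_p(a) − v_p(b): v_3(4/15) = 0 − 1 = -1.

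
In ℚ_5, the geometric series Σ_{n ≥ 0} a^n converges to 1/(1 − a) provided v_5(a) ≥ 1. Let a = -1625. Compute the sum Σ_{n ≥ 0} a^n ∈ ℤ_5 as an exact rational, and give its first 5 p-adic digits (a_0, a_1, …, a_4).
Σ a^n = 1/(1 − a) = 1/1626;  first 5 digits = (1, 0, 0, 2, 2)

v_5(a) = 3 ≥ 1, so the series converges in ℤ_5 to 1/(1 − a) = 1/(1 − (-1625)) = 1/1626. Expand this rational in ℤ_5: compute digits iteratively via d_i = x_i mod 5, x_{i+1} = (x_i − d_i)/5. The first 5 digits are (1, 0, 0, 2, 2).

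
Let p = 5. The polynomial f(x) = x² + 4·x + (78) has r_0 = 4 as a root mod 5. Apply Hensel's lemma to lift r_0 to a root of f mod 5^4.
r_3 = 274 (mod 625)

Hensel: r_{i+1} = r_i − f(r_i)·(f′(r_i))^{-1} mod 5^{i+2}, f′(x) = 2x + 4. Iterate:
  r_0 = 4 (mod 5)
  r_1 = 24 (mod 25)
  r_2 = 24 (mod 125)
  r_3 = 274 (mod 625)
Final: r = 274 satisfies f(r) ≡ 0 mod 5^4.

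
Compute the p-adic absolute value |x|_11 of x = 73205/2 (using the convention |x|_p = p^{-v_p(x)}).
|73205/2|_11 = 1/14641

Step 1 — compute v_11(x) by factoring powers of 11 out of the numerator and denominator: v_11(73205/2) = 4. Step 2 — apply |x|_p = p^{-v_p(x)} = 11^{-4} = 1/14641.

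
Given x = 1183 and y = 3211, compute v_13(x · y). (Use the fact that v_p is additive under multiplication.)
v_13(3798613) = 4

v_p(x) = 2 (factor: 1183 = 13^2 · 7); v_p(y) = 2 (factor: 3211 = 13^2 · 19). Additivity: v_p(xy) = v_p(x) + v_p(y) = 2 + 2 = 4. (Direct check: xy = 3798613 = 13^4 · (133).)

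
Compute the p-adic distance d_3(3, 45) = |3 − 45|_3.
d_3(3, 45) = 1/3

Step 1 — x − y = 3 − 45 = -42. Step 2 — v_3(-42) = 1 (factor: -42 = −(3^1 · 14); the sign does not affect v_p). Step 3 — |x − y|_3 = 3^{-1} = 1/3.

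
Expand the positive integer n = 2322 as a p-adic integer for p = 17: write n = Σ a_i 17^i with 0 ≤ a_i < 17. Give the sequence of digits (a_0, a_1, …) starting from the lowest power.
(a_0, a_1, …) = (10, 0, 8)

Repeated division by 17 gives the digits low-to-high: 2322 = 10 + 8·17^2. Digit sequence: (10, 0, 8).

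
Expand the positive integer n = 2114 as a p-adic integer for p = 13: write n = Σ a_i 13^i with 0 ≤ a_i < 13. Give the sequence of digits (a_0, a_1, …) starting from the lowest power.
(a_0, a_1, …) = (8, 6, 12)

Repeated division by 13 gives the digits low-to-high: 2114 = 8 + 6·13^1 + 12·13^2. Digit sequence: (8, 6, 12).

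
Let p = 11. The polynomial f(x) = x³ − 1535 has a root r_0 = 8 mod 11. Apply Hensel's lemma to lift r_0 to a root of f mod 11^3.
r_2 = 19 (mod 1331)

Hensel: r_{i+1} = r_i − f(r_i)/f′(r_i) mod 11^{i+2}, where f′(x) = 3x². Iterate:
  r_0 = 8 (mod 11)
  r_1 = 19 (mod 121)
  r_2 = 19 (mod 1331)
Final: r = 19 with f(r) ≡ 0 mod 11^3.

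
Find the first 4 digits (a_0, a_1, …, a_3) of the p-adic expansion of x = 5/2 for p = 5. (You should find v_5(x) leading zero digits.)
(a_0, …, a_3) = (0, 3, 2, 2)

v_5(5/2) = 1, so a_0 = ... = a_0 = 0. Factor out: x = 5^1 · u with u = 1/2 a unit in ℤ_5. Expand u iteratively via a_{v+i} = u_i mod 5, u_{i+1} = (u_i − a_{v+i})/5:
  u_0 = 1/2;  a_1 = 3;  u_1 = (u_0 − 3)/5 = -1/2
  u_1 = -1/2;  a_2 = 2;  u_2 = (u_1 − 2)/5 = -1/2
  u_2 = -1/2;  a_3 = 2;  u_3 = (u_2 − 2)/5 = -1/2
Digits: (0, 3, 2, 2).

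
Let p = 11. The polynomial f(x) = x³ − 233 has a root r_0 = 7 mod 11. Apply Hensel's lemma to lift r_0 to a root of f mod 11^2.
r_1 = 40 (mod 121)

Hensel: r_{i+1} = r_i − f(r_i)/f′(r_i) mod 11^{i+2}, where f′(x) = 3x². Iterate:
  r_0 = 7 (mod 11)
  r_1 = 40 (mod 121)
Final: r = 40 with f(r) ≡ 0 mod 11^2.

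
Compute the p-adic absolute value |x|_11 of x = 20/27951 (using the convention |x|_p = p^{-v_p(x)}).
|20/27951|_11 = 1331

Step 1 — compute v_11(x) by factoring powers of 11 out of the numerator and denominator: v_11(20/27951) = -3. Step 2 — apply |x|_p = p^{-v_p(x)} = 11^{3} = 1331.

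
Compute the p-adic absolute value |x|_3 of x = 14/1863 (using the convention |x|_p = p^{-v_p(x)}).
|14/1863|_3 = 81

Step 1 — compute v_3(x) by factoring powers of 3 out of the numerator and denominator: v_3(14/1863) = -4. Step 2 — apply |x|_p = p^{-v_p(x)} = 3^{4} = 81.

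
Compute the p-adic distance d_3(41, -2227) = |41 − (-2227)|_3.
d_3(41, -2227) = 1/81

Step 1 — x − y = 41 − (-2227) = 2268. Step 2 — v_3(2268) = 4 (factor: 2268 = (3^4 · 28); the sign does not affect v_p). Step 3 — |x − y|_3 = 3^{-4} = 1/81.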